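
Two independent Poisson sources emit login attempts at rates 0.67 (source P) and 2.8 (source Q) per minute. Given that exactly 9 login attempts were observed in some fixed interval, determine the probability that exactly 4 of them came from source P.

Given the total, each event is independently from source P with probability p = λ_P/(λ_P+λ_Q) = 0.67/3.47 ≈ 0.1931.
So K ~ Binomial(9, 0.67/3.47): P(K = 4) = C(9,4) · (0.67/3.47)^4 · (2.8/3.47)^5 ≈ 0.0599.

0.0599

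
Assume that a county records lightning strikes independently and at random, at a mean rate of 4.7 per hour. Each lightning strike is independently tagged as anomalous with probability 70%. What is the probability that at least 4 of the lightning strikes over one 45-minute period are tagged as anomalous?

0.2355

Thinning: the lightning strikes that are tagged as anomalous themselves form a Poisson process with rate 0.7 × 4.7 = 3.29 per hour.
Over the interval, μ = 3.29 × 0.75 = 2.4675 (a 45-minute period = 0.75 hours).
P(N ≥ 4) = 1 − P(N ≤ 3) ≈ 0.2355.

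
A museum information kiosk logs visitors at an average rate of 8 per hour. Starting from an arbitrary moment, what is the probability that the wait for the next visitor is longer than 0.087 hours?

0.4986

The wait for the next event is exponential with rate λ = 8 per hour.
P(T > 0.087) = e^(−λt) = e^(−8 × 0.087) = e^(−0.696) ≈ 0.4986.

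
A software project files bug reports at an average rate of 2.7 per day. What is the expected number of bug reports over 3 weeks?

56.7

E[N] = λt = 2.7 × 21 = 56.7 (3 weeks = 21 days).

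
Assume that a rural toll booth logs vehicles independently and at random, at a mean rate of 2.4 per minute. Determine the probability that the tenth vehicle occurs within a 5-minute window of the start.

Over the interval, μ = 2.4 × 5 = 12 (a 5-minute window = 5 minutes).
The tenth arrival falls in the interval iff at least 10 events occur there: P(S_10 ≤ t) = P(N ≥ 10) = 1 − P(N ≤ 9) ≈ 0.7576.

0.7576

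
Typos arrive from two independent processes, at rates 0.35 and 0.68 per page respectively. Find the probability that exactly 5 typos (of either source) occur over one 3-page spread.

0.1068

Independent Poisson processes superpose: combined rate λ = 0.35 + 0.68 = 1.03 per page.
Over the interval, μ = 1.03 × 3 = 3.09 (a 3-page spread = 3 pages).
P(N = 5) = e^(−3.09) · 3.09^5/5! ≈ 0.1068.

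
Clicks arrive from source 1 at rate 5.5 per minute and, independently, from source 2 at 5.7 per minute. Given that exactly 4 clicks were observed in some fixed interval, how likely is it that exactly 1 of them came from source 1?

Given the total, each event is independently from source 1 with probability p = λ_1/(λ_1+λ_2) = 5.5/11.2 ≈ 0.4911.
So K ~ Binomial(4, 5.5/11.2): P(K = 1) = C(4,1) · (5.5/11.2)^1 · (5.7/11.2)^3 ≈ 0.2589.

0.2589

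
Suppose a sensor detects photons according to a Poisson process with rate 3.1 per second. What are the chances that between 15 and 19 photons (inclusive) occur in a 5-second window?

0.4301

Over the interval, μ = 3.1 × 5 = 15.5 (a 5-second window = 5 seconds).
P(15 ≤ N ≤ 19) = Σ_{j=15}^{19} e^(−15.5) · 15.5^j/j! ≈ 0.4301.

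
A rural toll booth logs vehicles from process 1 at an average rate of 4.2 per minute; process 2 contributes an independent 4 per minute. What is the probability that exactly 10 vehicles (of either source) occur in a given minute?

Independent Poisson processes superpose: combined rate λ = 4.2 + 4 = 8.2 per minute.
So μ = 8.2.
P(N = 10) = e^(−8.2) · 8.2^10/10! ≈ 0.1040.

0.1040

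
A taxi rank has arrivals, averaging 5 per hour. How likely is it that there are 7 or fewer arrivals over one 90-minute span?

0.5246

Over the interval, μ = 5 × 1.5 = 7.5 (a 90-minute span = 1.5 hours).
P(N ≤ 7) = Σ_{j=0}^{7} e^(−μ) μ^j/j! ≈ 0.5246.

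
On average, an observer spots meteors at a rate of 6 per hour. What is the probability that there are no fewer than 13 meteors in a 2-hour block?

0.4240

Over the interval, μ = 6 × 2 = 12 (a 2-hour block = 2 hours).
P(N ≥ 13) = 1 − P(N ≤ 12) = 1 − Σ_{j=0}^{12} e^(−μ) μ^j/j! ≈ 0.4240.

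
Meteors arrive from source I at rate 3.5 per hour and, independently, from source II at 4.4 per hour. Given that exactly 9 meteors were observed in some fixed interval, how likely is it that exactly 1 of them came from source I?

0.0369

Given the total, each event is independently from source I with probability p = λ_I/(λ_I+λ_II) = 3.5/7.9 ≈ 0.4430.
So K ~ Binomial(9, 3.5/7.9): P(K = 1) = C(9,1) · (3.5/7.9)^1 · (4.4/7.9)^8 ≈ 0.0369.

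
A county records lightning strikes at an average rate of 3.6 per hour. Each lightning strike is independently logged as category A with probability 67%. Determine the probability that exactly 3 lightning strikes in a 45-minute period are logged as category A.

Thinning: the lightning strikes that are logged as category A themselves form a Poisson process with rate 0.67 × 3.6 = 2.412 per hour.
Over the interval, μ = 2.412 × 0.75 = 1.809 (a 45-minute period = 0.75 hours).
P(N = 3) = e^(−1.809) · 1.809^3/3! ≈ 0.1616.

0.1616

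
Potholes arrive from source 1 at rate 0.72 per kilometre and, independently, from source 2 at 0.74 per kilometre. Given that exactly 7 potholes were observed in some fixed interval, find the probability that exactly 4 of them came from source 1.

Given the total, each event is independently from source 1 with probability p = λ_1/(λ_1+λ_2) = 0.72/1.46 ≈ 0.4932.
So K ~ Binomial(7, 0.72/1.46): P(K = 4) = C(7,4) · (0.72/1.46)^4 · (0.74/1.46)^3 ≈ 0.2695.

0.2695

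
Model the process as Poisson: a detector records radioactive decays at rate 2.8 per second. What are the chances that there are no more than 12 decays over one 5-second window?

0.3585

Over the interval, μ = 2.8 × 5 = 14 (a 5-second window = 5 seconds).
P(N ≤ 12) = Σ_{j=0}^{12} e^(−μ) μ^j/j! ≈ 0.3585.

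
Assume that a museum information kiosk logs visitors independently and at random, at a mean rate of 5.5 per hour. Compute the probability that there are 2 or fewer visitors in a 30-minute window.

Over the interval, μ = 5.5 × 0.5 = 2.75 (a 30-minute window = 0.5 hours).
P(N ≤ 2) = Σ_{j=0}^{2} e^(−μ) μ^j/j! ≈ 0.4815.

0.4815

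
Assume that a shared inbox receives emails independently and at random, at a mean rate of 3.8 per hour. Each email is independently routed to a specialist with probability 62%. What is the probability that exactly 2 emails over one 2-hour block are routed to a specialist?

Thinning: the emails that are routed to a specialist themselves form a Poisson process with rate 0.62 × 3.8 = 2.356 per hour.
Over the interval, μ = 2.356 × 2 = 4.712 (a 2-hour block = 2 hours).
P(N = 2) = e^(−4.712) · 4.712^2/2! ≈ 0.0998.

0.0998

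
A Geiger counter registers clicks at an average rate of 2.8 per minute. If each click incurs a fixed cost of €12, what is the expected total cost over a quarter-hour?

€504

E[N] = 2.8 × 15 = 42 (a quarter-hour = 15 minutes); E[cost] = 42 × €12 = €504.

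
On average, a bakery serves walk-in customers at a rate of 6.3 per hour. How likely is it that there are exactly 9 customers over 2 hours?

0.0744

Over the interval, μ = 6.3 × 2 = 12.6 (2 hours).
P(N = 9) = e^(−μ) μ^9/9! = e^(−12.6) · 12.6^9/362880 ≈ 0.0744.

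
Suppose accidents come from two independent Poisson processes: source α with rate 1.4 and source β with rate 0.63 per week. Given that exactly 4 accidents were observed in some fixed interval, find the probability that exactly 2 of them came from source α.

0.2749

Given the total, each event is independently from source α with probability p = λ_α/(λ_α+λ_β) = 1.4/2.03 ≈ 0.6897.
So K ~ Binomial(4, 1.4/2.03): P(K = 2) = C(4,2) · (1.4/2.03)^2 · (0.63/2.03)^2 ≈ 0.2749.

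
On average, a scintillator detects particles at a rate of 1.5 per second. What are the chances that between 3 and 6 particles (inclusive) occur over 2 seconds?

Over the interval, μ = 1.5 × 2 = 3 (2 seconds).
P(3 ≤ N ≤ 6) = Σ_{j=3}^{6} e^(−3) · 3^j/j! ≈ 0.5433.

0.5433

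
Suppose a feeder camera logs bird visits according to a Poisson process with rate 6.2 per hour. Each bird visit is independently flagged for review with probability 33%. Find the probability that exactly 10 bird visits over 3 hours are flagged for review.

Thinning: the bird visits that are flagged for review themselves form a Poisson process with rate 0.33 × 6.2 = 2.046 per hour.
Over the interval, μ = 2.046 × 3 = 6.138 (3 hours).
P(N = 10) = e^(−6.138) · 6.138^10/10! ≈ 0.0452.

0.0452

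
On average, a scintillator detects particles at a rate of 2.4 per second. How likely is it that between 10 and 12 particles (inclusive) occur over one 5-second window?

Over the interval, μ = 2.4 × 5 = 12 (a 5-second window = 5 seconds).
P(10 ≤ N ≤ 12) = Σ_{j=10}^{12} e^(−12) · 12^j/j! ≈ 0.3336.

0.3336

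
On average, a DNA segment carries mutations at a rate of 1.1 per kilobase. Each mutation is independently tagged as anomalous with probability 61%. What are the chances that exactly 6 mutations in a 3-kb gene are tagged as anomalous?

0.0123

Thinning: the mutations that are tagged as anomalous themselves form a Poisson process with rate 0.61 × 1.1 = 0.671 per kilobase.
Over the interval, μ = 0.671 × 3 = 2.013 (a 3-kb gene = 3 kilobases).
P(N = 6) = e^(−2.013) · 2.013^6/6! ≈ 0.0123.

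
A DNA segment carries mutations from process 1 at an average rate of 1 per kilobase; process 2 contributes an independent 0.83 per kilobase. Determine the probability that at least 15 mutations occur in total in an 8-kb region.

0.4971

Independent Poisson processes superpose: combined rate λ = 1 + 0.83 = 1.83 per kilobase.
Over the interval, μ = 1.83 × 8 = 14.64 (an 8-kb region = 8 kilobases).
P(N ≥ 15) = 1 − P(N ≤ 14) ≈ 0.4971.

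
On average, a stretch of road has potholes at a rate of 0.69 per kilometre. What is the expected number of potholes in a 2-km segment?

E[N] = λt = 0.69 × 2 = 1.38 (a 2-km segment = 2 kilometres).

1.38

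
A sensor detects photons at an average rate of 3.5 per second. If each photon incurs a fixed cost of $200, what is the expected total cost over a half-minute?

E[N] = 3.5 × 30 = 105 (a half-minute = 30 seconds); E[cost] = 105 × $200 = $21000.

$21000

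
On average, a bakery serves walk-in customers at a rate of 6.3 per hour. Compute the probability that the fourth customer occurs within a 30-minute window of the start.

0.3863

Over the interval, μ = 6.3 × 0.5 = 3.15 (a 30-minute window = 0.5 hours).
The fourth arrival falls in the interval iff at least 4 events occur there: P(S_4 ≤ t) = P(N ≥ 4) = 1 − P(N ≤ 3) ≈ 0.3863.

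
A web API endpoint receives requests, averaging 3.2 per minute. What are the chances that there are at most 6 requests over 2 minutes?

Over the interval, μ = 3.2 × 2 = 6.4 (2 minutes).
P(N ≤ 6) = Σ_{j=0}^{6} e^(−μ) μ^j/j! ≈ 0.5423.

0.5423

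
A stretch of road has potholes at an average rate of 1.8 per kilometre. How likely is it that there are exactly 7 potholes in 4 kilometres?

Over the interval, μ = 1.8 × 4 = 7.2 (4 kilometres).
P(N = 7) = e^(−μ) μ^7/7! = e^(−7.2) · 7.2^7/5040 ≈ 0.1486.

0.1486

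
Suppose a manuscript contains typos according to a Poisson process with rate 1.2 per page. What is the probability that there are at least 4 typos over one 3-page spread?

0.4848

Over the interval, μ = 1.2 × 3 = 3.6 (a 3-page spread = 3 pages).
P(N ≥ 4) = 1 − P(N ≤ 3) = 1 − Σ_{j=0}^{3} e^(−μ) μ^j/j! ≈ 0.4848.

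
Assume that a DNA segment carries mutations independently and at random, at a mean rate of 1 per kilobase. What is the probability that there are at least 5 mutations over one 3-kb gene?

0.1847

Over the interval, μ = 1 × 3 = 3 (a 3-kb gene = 3 kilobases).
P(N ≥ 5) = 1 − P(N ≤ 4) = 1 − Σ_{j=0}^{4} e^(−μ) μ^j/j! ≈ 0.1847.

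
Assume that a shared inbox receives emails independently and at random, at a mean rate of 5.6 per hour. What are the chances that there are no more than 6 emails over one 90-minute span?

Over the interval, μ = 5.6 × 1.5 = 8.4 (a 90-minute span = 1.5 hours).
P(N ≤ 6) = Σ_{j=0}^{6} e^(−μ) μ^j/j! ≈ 0.2670.

0.2670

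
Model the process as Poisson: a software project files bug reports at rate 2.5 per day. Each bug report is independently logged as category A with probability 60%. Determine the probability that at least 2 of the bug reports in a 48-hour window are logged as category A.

0.8009

Thinning: the bug reports that are logged as category A themselves form a Poisson process with rate 0.6 × 2.5 = 1.5 per day.
Over the interval, μ = 1.5 × 2 = 3 (a 48-hour window = 2 days).
P(N ≥ 2) = 1 − P(N ≤ 1) ≈ 0.8009.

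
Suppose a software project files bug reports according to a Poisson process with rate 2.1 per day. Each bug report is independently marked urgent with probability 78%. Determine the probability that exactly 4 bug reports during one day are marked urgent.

Thinning: the bug reports that are marked urgent themselves form a Poisson process with rate 0.78 × 2.1 = 1.638 per day.
So μ = 1.638.
P(N = 4) = e^(−1.638) · 1.638^4/4! ≈ 0.0583.

0.0583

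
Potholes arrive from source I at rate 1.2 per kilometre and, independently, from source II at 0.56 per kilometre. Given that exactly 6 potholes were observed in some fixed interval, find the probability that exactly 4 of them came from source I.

0.3282

Given the total, each event is independently from source I with probability p = λ_I/(λ_I+λ_II) = 1.2/1.76 ≈ 0.6818.
So K ~ Binomial(6, 1.2/1.76): P(K = 4) = C(6,4) · (1.2/1.76)^4 · (0.56/1.76)^2 ≈ 0.3282.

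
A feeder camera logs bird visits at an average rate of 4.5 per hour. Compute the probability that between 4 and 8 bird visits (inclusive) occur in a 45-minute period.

0.4282

Over the interval, μ = 4.5 × 0.75 = 3.375 (a 45-minute period = 0.75 hours).
P(4 ≤ N ≤ 8) = Σ_{j=4}^{8} e^(−3.375) · 3.375^j/j! ≈ 0.4282.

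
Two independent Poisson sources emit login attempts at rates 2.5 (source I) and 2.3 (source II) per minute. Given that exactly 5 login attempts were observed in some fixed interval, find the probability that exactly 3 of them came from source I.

0.3244

Given the total, each event is independently from source I with probability p = λ_I/(λ_I+λ_II) = 2.5/4.8 ≈ 0.5208.
So K ~ Binomial(5, 2.5/4.8): P(K = 3) = C(5,3) · (2.5/4.8)^3 · (2.3/4.8)^2 ≈ 0.3244.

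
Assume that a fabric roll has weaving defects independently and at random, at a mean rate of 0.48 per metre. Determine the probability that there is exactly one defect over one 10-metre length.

Over the interval, μ = 0.48 × 10 = 4.8 (a 10-metre length = 10 metres).
P(N = 1) = e^(−μ) μ^1/1! = e^(−4.8) · 4.8^1/1 ≈ 0.0395.

0.0395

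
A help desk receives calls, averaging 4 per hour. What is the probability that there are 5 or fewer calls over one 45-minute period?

Over the interval, μ = 4 × 0.75 = 3 (a 45-minute period = 0.75 hours).
P(N ≤ 5) = Σ_{j=0}^{5} e^(−μ) μ^j/j! ≈ 0.9161.

0.9161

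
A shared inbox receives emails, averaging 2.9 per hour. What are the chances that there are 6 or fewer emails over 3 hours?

0.2355

Over the interval, μ = 2.9 × 3 = 8.7 (3 hours).
P(N ≤ 6) = Σ_{j=0}^{6} e^(−μ) μ^j/j! ≈ 0.2355.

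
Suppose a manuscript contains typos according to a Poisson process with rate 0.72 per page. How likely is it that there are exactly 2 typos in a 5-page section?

Over the interval, μ = 0.72 × 5 = 3.6 (a 5-page section = 5 pages).
P(N = 2) = e^(−μ) μ^2/2! = e^(−3.6) · 3.6^2/2 ≈ 0.1771.

0.1771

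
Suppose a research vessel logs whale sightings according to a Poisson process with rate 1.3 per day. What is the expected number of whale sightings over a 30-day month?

39

E[N] = λt = 1.3 × 30 = 39 (a 30-day month = 30 days).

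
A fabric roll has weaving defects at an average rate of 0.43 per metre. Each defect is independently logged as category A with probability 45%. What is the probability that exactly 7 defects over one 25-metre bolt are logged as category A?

0.0975

Thinning: the defects that are logged as category A themselves form a Poisson process with rate 0.45 × 0.43 = 0.1935 per metre.
Over the interval, μ = 0.1935 × 25 = 4.8375 (a 25-metre bolt = 25 metres).
P(N = 7) = e^(−4.8375) · 4.8375^7/7! ≈ 0.0975.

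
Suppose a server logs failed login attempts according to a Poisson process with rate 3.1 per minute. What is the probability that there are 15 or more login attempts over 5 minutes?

0.5846

Over the interval, μ = 3.1 × 5 = 15.5 (5 minutes).
P(N ≥ 15) = 1 − P(N ≤ 14) = 1 − Σ_{j=0}^{14} e^(−μ) μ^j/j! ≈ 0.5846.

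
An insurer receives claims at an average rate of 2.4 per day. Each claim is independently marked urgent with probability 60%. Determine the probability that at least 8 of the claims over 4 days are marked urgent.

Thinning: the claims that are marked urgent themselves form a Poisson process with rate 0.6 × 2.4 = 1.44 per day.
Over the interval, μ = 1.44 × 4 = 5.76 (4 days).
P(N ≥ 8) = 1 − P(N ≤ 7) ≈ 0.2237.

0.2237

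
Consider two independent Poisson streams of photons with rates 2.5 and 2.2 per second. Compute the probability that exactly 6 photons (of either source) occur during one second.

0.1362

Independent Poisson processes superpose: combined rate λ = 2.5 + 2.2 = 4.7 per second.
So μ = 4.7.
P(N = 6) = e^(−4.7) · 4.7^6/6! ≈ 0.1362.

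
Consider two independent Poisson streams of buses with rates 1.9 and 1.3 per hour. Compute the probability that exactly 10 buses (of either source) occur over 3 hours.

0.1241

Independent Poisson processes superpose: combined rate λ = 1.9 + 1.3 = 3.2 per hour.
Over the interval, μ = 3.2 × 3 = 9.6 (3 hours).
P(N = 10) = e^(−9.6) · 9.6^10/10! ≈ 0.1241.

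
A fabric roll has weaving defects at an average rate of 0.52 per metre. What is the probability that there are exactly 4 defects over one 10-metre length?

0.1681

Over the interval, μ = 0.52 × 10 = 5.2 (a 10-metre length = 10 metres).
P(N = 4) = e^(−μ) μ^4/4! = e^(−5.2) · 5.2^4/24 ≈ 0.1681.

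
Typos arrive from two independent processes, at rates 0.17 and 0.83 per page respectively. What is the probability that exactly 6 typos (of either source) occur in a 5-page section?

0.1462

Independent Poisson processes superpose: combined rate λ = 0.17 + 0.83 = 1 per page.
Over the interval, μ = 1 × 5 = 5 (a 5-page section = 5 pages).
P(N = 6) = e^(−5) · 5^6/6! ≈ 0.1462.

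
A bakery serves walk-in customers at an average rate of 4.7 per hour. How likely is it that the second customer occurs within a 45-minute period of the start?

0.8667

Over the interval, μ = 4.7 × 0.75 = 3.525 (a 45-minute period = 0.75 hours).
The second arrival falls in the interval iff at least 2 events occur there: P(S_2 ≤ t) = P(N ≥ 2) = 1 − P(N ≤ 1) ≈ 0.8667.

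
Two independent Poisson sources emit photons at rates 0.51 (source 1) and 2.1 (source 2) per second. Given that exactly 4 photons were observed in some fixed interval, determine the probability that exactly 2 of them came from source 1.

Given the total, each event is independently from source 1 with probability p = λ_1/(λ_1+λ_2) = 0.51/2.61 ≈ 0.1954.
So K ~ Binomial(4, 0.51/2.61): P(K = 2) = C(4,2) · (0.51/2.61)^2 · (2.1/2.61)^2 ≈ 0.1483.

0.1483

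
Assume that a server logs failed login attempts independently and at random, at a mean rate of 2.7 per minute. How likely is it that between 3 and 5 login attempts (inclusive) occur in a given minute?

With mean μ = 2.7 per minute,
P(3 ≤ N ≤ 5) = Σ_{j=3}^{5} e^(−2.7) · 2.7^j/j! ≈ 0.4496.

0.4496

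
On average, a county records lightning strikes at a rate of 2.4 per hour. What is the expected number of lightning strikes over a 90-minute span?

3.6

E[N] = λt = 2.4 × 1.5 = 3.6 (a 90-minute span = 1.5 hours).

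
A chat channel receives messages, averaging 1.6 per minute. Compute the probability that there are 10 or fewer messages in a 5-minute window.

Over the interval, μ = 1.6 × 5 = 8 (a 5-minute window = 5 minutes).
P(N ≤ 10) = Σ_{j=0}^{10} e^(−μ) μ^j/j! ≈ 0.8159.

0.8159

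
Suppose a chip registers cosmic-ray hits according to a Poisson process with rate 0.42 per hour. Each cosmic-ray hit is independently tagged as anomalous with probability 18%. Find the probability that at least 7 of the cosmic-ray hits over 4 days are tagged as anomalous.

0.5879

Thinning: the cosmic-ray hits that are tagged as anomalous themselves form a Poisson process with rate 0.18 × 0.42 = 0.0756 per hour.
Over the interval, μ = 0.0756 × 96 = 7.2576 (4 days = 96 hours).
P(N ≥ 7) = 1 − P(N ≤ 6) ≈ 0.5879.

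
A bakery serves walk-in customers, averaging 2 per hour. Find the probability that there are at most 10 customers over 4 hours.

Over the interval, μ = 2 × 4 = 8 (4 hours).
P(N ≤ 10) = Σ_{j=0}^{10} e^(−μ) μ^j/j! ≈ 0.8159.

0.8159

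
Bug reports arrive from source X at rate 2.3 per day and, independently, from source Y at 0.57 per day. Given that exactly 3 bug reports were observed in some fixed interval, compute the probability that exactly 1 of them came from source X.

0.0948

Given the total, each event is independently from source X with probability p = λ_X/(λ_X+λ_Y) = 2.3/2.87 ≈ 0.8014.
So K ~ Binomial(3, 2.3/2.87): P(K = 1) = C(3,1) · (2.3/2.87)^1 · (0.57/2.87)^2 ≈ 0.0948.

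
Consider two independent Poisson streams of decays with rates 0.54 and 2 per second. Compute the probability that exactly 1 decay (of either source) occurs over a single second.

0.2003

Independent Poisson processes superpose: combined rate λ = 0.54 + 2 = 2.54 per second.
So μ = 2.54.
P(N = 1) = e^(−2.54) · 2.54^1/1! ≈ 0.2003.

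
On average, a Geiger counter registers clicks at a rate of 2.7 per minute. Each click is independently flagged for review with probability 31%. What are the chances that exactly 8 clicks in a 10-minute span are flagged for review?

0.1384

Thinning: the clicks that are flagged for review themselves form a Poisson process with rate 0.31 × 2.7 = 0.837 per minute.
Over the interval, μ = 0.837 × 10 = 8.37 (a 10-minute span = 10 minutes).
P(N = 8) = e^(−8.37) · 8.37^8/8! ≈ 0.1384.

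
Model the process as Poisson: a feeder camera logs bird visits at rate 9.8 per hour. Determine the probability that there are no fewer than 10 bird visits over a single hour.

0.5168

With mean μ = 9.8 per hour,
P(N ≥ 10) = 1 − P(N ≤ 9) = 1 − Σ_{j=0}^{9} e^(−μ) μ^j/j! ≈ 0.5168.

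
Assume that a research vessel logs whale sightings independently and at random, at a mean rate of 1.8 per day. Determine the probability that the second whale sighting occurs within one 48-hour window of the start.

0.8743

Over the interval, μ = 1.8 × 2 = 3.6 (a 48-hour window = 2 days).
The second arrival falls in the interval iff at least 2 events occur there: P(S_2 ≤ t) = P(N ≥ 2) = 1 − P(N ≤ 1) ≈ 0.8743.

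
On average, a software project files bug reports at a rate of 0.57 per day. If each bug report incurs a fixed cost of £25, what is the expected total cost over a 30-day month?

E[N] = 0.57 × 30 = 17.1 (a 30-day month = 30 days); E[cost] = 17.1 × £25 = £427.5.

£427.5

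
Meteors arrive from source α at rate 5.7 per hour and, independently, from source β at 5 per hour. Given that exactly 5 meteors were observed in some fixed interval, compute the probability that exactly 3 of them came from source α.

Given the total, each event is independently from source α with probability p = λ_α/(λ_α+λ_β) = 5.7/10.7 ≈ 0.5327.
So K ~ Binomial(5, 5.7/10.7): P(K = 3) = C(5,3) · (5.7/10.7)^3 · (5/10.7)^2 ≈ 0.3301.

0.3301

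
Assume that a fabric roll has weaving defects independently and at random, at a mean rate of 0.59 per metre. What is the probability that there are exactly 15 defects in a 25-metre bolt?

0.1022

Over the interval, μ = 0.59 × 25 = 14.75 (a 25-metre bolt = 25 metres).
P(N = 15) = e^(−μ) μ^15/15! = e^(−14.75) · 14.75^15/1307674368000 ≈ 0.1022.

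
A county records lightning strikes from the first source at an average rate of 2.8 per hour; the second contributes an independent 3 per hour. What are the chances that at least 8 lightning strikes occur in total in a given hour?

0.2290

Independent Poisson processes superpose: combined rate λ = 2.8 + 3 = 5.8 per hour.
So μ = 5.8.
P(N ≥ 8) = 1 − P(N ≤ 7) ≈ 0.2290.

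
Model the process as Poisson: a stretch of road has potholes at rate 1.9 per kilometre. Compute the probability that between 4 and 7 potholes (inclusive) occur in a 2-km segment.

Over the interval, μ = 1.9 × 2 = 3.8 (a 2-km segment = 2 kilometres).
P(4 ≤ N ≤ 7) = Σ_{j=4}^{7} e^(−3.8) · 3.8^j/j! ≈ 0.4864.

0.4864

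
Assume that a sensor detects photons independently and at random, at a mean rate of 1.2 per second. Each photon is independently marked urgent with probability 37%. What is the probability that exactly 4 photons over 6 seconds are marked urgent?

Thinning: the photons that are marked urgent themselves form a Poisson process with rate 0.37 × 1.2 = 0.444 per second.
Over the interval, μ = 0.444 × 6 = 2.664 (6 seconds).
P(N = 4) = e^(−2.664) · 2.664^4/4! ≈ 0.1462.

0.1462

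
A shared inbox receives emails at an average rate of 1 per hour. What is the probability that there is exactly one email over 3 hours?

0.1494

Over the interval, μ = 1 × 3 = 3 (3 hours).
P(N = 1) = e^(−μ) μ^1/1! = e^(−3) · 3^1/1 ≈ 0.1494.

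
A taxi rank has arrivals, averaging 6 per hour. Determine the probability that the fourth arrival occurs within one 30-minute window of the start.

0.3528

Over the interval, μ = 6 × 0.5 = 3 (a 30-minute window = 0.5 hours).
The fourth arrival falls in the interval iff at least 4 events occur there: P(S_4 ≤ t) = P(N ≥ 4) = 1 − P(N ≤ 3) ≈ 0.3528.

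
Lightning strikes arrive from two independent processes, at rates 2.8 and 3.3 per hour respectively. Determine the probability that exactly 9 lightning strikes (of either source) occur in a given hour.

Independent Poisson processes superpose: combined rate λ = 2.8 + 3.3 = 6.1 per hour.
So μ = 6.1.
P(N = 9) = e^(−6.1) · 6.1^9/9! ≈ 0.0723.

0.0723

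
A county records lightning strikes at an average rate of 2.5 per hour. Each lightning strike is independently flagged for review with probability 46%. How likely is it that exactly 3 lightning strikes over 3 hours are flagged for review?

Thinning: the lightning strikes that are flagged for review themselves form a Poisson process with rate 0.46 × 2.5 = 1.15 per hour.
Over the interval, μ = 1.15 × 3 = 3.45 (3 hours).
P(N = 3) = e^(−3.45) · 3.45^3/3! ≈ 0.2173.

0.2173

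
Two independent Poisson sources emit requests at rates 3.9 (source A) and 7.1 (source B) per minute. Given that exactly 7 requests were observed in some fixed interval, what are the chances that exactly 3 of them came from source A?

Given the total, each event is independently from source A with probability p = λ_A/(λ_A+λ_B) = 3.9/11 ≈ 0.3545.
So K ~ Binomial(7, 3.9/11): P(K = 3) = C(7,3) · (3.9/11)^3 · (7.1/11)^4 ≈ 0.2707.

0.2707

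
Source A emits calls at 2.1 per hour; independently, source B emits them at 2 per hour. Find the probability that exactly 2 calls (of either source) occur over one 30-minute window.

0.2705

Independent Poisson processes superpose: combined rate λ = 2.1 + 2 = 4.1 per hour.
Over the interval, μ = 4.1 × 0.5 = 2.05 (a 30-minute window = 0.5 hours).
P(N = 2) = e^(−2.05) · 2.05^2/2! ≈ 0.2705.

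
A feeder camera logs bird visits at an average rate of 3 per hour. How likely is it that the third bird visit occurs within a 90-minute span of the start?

0.8264

Over the interval, μ = 3 × 1.5 = 4.5 (a 90-minute span = 1.5 hours).
The third arrival falls in the interval iff at least 3 events occur there: P(S_3 ≤ t) = P(N ≥ 3) = 1 − P(N ≤ 2) ≈ 0.8264.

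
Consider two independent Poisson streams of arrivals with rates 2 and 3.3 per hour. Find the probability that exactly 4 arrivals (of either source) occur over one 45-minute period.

0.1954

Independent Poisson processes superpose: combined rate λ = 2 + 3.3 = 5.3 per hour.
Over the interval, μ = 5.3 × 0.75 = 3.975 (a 45-minute period = 0.75 hours).
P(N = 4) = e^(−3.975) · 3.975^4/4! ≈ 0.1954.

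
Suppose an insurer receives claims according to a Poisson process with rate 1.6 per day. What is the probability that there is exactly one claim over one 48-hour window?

0.1304

Over the interval, μ = 1.6 × 2 = 3.2 (a 48-hour window = 2 days).
P(N = 1) = e^(−μ) μ^1/1! = e^(−3.2) · 3.2^1/1 ≈ 0.1304.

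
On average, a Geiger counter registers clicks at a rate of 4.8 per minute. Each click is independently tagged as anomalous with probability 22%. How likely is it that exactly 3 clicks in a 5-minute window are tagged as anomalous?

Thinning: the clicks that are tagged as anomalous themselves form a Poisson process with rate 0.22 × 4.8 = 1.056 per minute.
Over the interval, μ = 1.056 × 5 = 5.28 (a 5-minute window = 5 minutes).
P(N = 3) = e^(−5.28) · 5.28^3/3! ≈ 0.1249.

0.1249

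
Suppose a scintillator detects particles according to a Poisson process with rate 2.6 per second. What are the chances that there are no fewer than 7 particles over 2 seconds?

0.2676

Over the interval, μ = 2.6 × 2 = 5.2 (2 seconds).
P(N ≥ 7) = 1 − P(N ≤ 6) = 1 − Σ_{j=0}^{6} e^(−μ) μ^j/j! ≈ 0.2676.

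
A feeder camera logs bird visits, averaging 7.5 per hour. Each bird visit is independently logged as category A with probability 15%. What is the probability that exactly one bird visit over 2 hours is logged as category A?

Thinning: the bird visits that are logged as category A themselves form a Poisson process with rate 0.15 × 7.5 = 1.125 per hour.
Over the interval, μ = 1.125 × 2 = 2.25 (2 hours).
P(N = 1) = e^(−2.25) · 2.25^1/1! ≈ 0.2371.

0.2371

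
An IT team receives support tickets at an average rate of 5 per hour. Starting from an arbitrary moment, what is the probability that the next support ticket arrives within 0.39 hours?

0.8577

Inter-arrival times are exponential with rate λ = 5 per hour.
P(T ≤ 0.39) = 1 − e^(−λt) = 1 − e^(−5 × 0.39) = 1 − e^(−1.95) ≈ 0.8577.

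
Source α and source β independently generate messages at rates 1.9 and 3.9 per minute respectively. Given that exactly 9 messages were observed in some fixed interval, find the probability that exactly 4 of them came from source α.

0.1995

Given the total, each event is independently from source α with probability p = λ_α/(λ_α+λ_β) = 1.9/5.8 ≈ 0.3276.
So K ~ Binomial(9, 1.9/5.8): P(K = 4) = C(9,4) · (1.9/5.8)^4 · (3.9/5.8)^5 ≈ 0.1995.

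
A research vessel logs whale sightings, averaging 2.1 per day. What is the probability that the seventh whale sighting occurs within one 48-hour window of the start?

0.1325

Over the interval, μ = 2.1 × 2 = 4.2 (a 48-hour window = 2 days).
The seventh arrival falls in the interval iff at least 7 events occur there: P(S_7 ≤ t) = P(N ≥ 7) = 1 − P(N ≤ 6) ≈ 0.1325.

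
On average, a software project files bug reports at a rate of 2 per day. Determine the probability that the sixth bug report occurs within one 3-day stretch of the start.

0.5543

Over the interval, μ = 2 × 3 = 6 (a 3-day stretch = 3 days).
The sixth arrival falls in the interval iff at least 6 events occur there: P(S_6 ≤ t) = P(N ≥ 6) = 1 − P(N ≤ 5) ≈ 0.5543.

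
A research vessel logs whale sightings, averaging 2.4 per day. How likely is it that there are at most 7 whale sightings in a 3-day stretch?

0.5689

Over the interval, μ = 2.4 × 3 = 7.2 (a 3-day stretch = 3 days).
P(N ≤ 7) = Σ_{j=0}^{7} e^(−μ) μ^j/j! ≈ 0.5689.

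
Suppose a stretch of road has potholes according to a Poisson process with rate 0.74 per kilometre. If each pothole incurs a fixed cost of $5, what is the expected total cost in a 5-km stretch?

E[N] = 0.74 × 5 = 3.7 (a 5-km stretch = 5 kilometres); E[cost] = 3.7 × $5 = $18.5.

$18.5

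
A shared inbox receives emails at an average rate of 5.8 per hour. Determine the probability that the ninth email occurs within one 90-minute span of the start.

Over the interval, μ = 5.8 × 1.5 = 8.7 (a 90-minute span = 1.5 hours).
The ninth arrival falls in the interval iff at least 9 events occur there: P(S_9 ≤ t) = P(N ≥ 9) = 1 − P(N ≤ 8) ≈ 0.5042.

0.5042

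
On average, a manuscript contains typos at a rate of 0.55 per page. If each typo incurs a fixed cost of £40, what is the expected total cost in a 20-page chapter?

£440

E[N] = 0.55 × 20 = 11 (a 20-page chapter = 20 pages); E[cost] = 11 × £40 = £440.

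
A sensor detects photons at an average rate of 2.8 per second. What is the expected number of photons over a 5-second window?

E[N] = λt = 2.8 × 5 = 14 (a 5-second window = 5 seconds).

14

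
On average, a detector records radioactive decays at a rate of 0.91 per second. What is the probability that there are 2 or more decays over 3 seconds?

Over the interval, μ = 0.91 × 3 = 2.73 (3 seconds).
P(N ≥ 2) = 1 − P(N ≤ 1) = 1 − Σ_{j=0}^{1} e^(−μ) μ^j/j! ≈ 0.7567.

0.7567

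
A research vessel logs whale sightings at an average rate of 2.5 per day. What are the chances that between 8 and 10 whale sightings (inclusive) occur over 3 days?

Over the interval, μ = 2.5 × 3 = 7.5 (3 days).
P(8 ≤ N ≤ 10) = Σ_{j=8}^{10} e^(−7.5) · 7.5^j/j! ≈ 0.3376.

0.3376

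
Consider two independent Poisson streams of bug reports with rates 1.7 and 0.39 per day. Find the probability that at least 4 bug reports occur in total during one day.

0.1595

Independent Poisson processes superpose: combined rate λ = 1.7 + 0.39 = 2.09 per day.
So μ = 2.09.
P(N ≥ 4) = 1 − P(N ≤ 3) ≈ 0.1595.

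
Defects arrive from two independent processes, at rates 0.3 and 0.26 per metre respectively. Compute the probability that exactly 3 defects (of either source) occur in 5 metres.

0.2225

Independent Poisson processes superpose: combined rate λ = 0.3 + 0.26 = 0.56 per metre.
Over the interval, μ = 0.56 × 5 = 2.8 (5 metres).
P(N = 3) = e^(−2.8) · 2.8^3/3! ≈ 0.2225.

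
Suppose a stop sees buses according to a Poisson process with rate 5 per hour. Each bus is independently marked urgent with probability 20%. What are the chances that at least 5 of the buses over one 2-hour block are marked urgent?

0.0527

Thinning: the buses that are marked urgent themselves form a Poisson process with rate 0.2 × 5 = 1 per hour.
Over the interval, μ = 1 × 2 = 2 (a 2-hour block = 2 hours).
P(N ≥ 5) = 1 − P(N ≤ 4) ≈ 0.0527.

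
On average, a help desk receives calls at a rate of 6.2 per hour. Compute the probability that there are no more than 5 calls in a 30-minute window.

Over the interval, μ = 6.2 × 0.5 = 3.1 (a 30-minute window = 0.5 hours).
P(N ≤ 5) = Σ_{j=0}^{5} e^(−μ) μ^j/j! ≈ 0.9057.

0.9057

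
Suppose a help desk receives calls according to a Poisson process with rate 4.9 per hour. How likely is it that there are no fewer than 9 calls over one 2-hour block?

Over the interval, μ = 4.9 × 2 = 9.8 (a 2-hour block = 2 hours).
P(N ≥ 9) = 1 − P(N ≤ 8) = 1 − Σ_{j=0}^{8} e^(−μ) μ^j/j! ≈ 0.6442.

0.6442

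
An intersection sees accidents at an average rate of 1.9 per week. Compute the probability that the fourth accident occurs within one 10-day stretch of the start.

0.2891

Over the interval, μ = 1.9 × 10/7 ≈ 2.71429 (a 10-day stretch = 10/7 weeks).
The fourth arrival falls in the interval iff at least 4 events occur there: P(S_4 ≤ t) = P(N ≥ 4) = 1 − P(N ≤ 3) ≈ 0.2891.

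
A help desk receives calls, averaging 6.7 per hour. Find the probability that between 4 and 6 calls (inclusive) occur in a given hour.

With mean μ = 6.7 per hour,
P(4 ≤ N ≤ 6) = Σ_{j=4}^{6} e^(−6.7) · 6.7^j/j! ≈ 0.3965.

0.3965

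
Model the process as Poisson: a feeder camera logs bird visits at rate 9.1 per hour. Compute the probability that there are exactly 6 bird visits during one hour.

0.0881

With mean μ = 9.1 per hour,
P(N = 6) = e^(−μ) μ^6/6! = e^(−9.1) · 9.1^6/720 ≈ 0.0881.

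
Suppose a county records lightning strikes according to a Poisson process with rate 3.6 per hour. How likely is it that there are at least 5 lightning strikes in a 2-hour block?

0.8445

Over the interval, μ = 3.6 × 2 = 7.2 (a 2-hour block = 2 hours).
P(N ≥ 5) = 1 − P(N ≤ 4) = 1 − Σ_{j=0}^{4} e^(−μ) μ^j/j! ≈ 0.8445.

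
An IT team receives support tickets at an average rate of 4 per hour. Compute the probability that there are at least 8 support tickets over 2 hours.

Over the interval, μ = 4 × 2 = 8 (2 hours).
P(N ≥ 8) = 1 − P(N ≤ 7) = 1 − Σ_{j=0}^{7} e^(−μ) μ^j/j! ≈ 0.5470.

0.5470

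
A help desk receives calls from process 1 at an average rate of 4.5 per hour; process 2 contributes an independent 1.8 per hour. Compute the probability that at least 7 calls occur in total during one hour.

Independent Poisson processes superpose: combined rate λ = 4.5 + 1.8 = 6.3 per hour.
So μ = 6.3.
P(N ≥ 7) = 1 − P(N ≤ 6) ≈ 0.4418.

0.4418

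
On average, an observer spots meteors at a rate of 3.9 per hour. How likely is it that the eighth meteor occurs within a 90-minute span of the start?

Over the interval, μ = 3.9 × 1.5 = 5.85 (a 90-minute span = 1.5 hours).
The eighth arrival falls in the interval iff at least 8 events occur there: P(S_8 ≤ t) = P(N ≥ 8) = 1 − P(N ≤ 7) ≈ 0.2356.

0.2356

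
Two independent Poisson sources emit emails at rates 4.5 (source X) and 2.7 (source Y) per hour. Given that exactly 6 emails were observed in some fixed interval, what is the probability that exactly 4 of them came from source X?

0.3219

Given the total, each event is independently from source X with probability p = λ_X/(λ_X+λ_Y) = 4.5/7.2 = 0.6250.
So K ~ Binomial(6, 4.5/7.2): P(K = 4) = C(6,4) · (4.5/7.2)^4 · (2.7/7.2)^2 ≈ 0.3219.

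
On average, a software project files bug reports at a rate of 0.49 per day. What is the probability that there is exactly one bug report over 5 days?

0.2114

Over the interval, μ = 0.49 × 5 = 2.45 (5 days).
P(N = 1) = e^(−μ) μ^1/1! = e^(−2.45) · 2.45^1/1 ≈ 0.2114.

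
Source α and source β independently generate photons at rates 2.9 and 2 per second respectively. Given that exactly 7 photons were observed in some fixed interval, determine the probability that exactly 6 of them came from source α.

Given the total, each event is independently from source α with probability p = λ_α/(λ_α+λ_β) = 2.9/4.9 ≈ 0.5918.
So K ~ Binomial(7, 2.9/4.9): P(K = 6) = C(7,6) · (2.9/4.9)^6 · (2/4.9)^1 ≈ 0.1228.

0.1228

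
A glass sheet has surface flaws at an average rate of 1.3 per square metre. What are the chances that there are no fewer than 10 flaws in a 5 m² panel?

0.1226

Over the interval, μ = 1.3 × 5 = 6.5 (a 5 m² panel = 5 square metres).
P(N ≥ 10) = 1 − P(N ≤ 9) = 1 − Σ_{j=0}^{9} e^(−μ) μ^j/j! ≈ 0.1226.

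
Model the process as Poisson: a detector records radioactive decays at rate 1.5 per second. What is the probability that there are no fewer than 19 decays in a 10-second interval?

0.1805

Over the interval, μ = 1.5 × 10 = 15 (a 10-second interval = 10 seconds).
P(N ≥ 19) = 1 − P(N ≤ 18) = 1 − Σ_{j=0}^{18} e^(−μ) μ^j/j! ≈ 0.1805.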